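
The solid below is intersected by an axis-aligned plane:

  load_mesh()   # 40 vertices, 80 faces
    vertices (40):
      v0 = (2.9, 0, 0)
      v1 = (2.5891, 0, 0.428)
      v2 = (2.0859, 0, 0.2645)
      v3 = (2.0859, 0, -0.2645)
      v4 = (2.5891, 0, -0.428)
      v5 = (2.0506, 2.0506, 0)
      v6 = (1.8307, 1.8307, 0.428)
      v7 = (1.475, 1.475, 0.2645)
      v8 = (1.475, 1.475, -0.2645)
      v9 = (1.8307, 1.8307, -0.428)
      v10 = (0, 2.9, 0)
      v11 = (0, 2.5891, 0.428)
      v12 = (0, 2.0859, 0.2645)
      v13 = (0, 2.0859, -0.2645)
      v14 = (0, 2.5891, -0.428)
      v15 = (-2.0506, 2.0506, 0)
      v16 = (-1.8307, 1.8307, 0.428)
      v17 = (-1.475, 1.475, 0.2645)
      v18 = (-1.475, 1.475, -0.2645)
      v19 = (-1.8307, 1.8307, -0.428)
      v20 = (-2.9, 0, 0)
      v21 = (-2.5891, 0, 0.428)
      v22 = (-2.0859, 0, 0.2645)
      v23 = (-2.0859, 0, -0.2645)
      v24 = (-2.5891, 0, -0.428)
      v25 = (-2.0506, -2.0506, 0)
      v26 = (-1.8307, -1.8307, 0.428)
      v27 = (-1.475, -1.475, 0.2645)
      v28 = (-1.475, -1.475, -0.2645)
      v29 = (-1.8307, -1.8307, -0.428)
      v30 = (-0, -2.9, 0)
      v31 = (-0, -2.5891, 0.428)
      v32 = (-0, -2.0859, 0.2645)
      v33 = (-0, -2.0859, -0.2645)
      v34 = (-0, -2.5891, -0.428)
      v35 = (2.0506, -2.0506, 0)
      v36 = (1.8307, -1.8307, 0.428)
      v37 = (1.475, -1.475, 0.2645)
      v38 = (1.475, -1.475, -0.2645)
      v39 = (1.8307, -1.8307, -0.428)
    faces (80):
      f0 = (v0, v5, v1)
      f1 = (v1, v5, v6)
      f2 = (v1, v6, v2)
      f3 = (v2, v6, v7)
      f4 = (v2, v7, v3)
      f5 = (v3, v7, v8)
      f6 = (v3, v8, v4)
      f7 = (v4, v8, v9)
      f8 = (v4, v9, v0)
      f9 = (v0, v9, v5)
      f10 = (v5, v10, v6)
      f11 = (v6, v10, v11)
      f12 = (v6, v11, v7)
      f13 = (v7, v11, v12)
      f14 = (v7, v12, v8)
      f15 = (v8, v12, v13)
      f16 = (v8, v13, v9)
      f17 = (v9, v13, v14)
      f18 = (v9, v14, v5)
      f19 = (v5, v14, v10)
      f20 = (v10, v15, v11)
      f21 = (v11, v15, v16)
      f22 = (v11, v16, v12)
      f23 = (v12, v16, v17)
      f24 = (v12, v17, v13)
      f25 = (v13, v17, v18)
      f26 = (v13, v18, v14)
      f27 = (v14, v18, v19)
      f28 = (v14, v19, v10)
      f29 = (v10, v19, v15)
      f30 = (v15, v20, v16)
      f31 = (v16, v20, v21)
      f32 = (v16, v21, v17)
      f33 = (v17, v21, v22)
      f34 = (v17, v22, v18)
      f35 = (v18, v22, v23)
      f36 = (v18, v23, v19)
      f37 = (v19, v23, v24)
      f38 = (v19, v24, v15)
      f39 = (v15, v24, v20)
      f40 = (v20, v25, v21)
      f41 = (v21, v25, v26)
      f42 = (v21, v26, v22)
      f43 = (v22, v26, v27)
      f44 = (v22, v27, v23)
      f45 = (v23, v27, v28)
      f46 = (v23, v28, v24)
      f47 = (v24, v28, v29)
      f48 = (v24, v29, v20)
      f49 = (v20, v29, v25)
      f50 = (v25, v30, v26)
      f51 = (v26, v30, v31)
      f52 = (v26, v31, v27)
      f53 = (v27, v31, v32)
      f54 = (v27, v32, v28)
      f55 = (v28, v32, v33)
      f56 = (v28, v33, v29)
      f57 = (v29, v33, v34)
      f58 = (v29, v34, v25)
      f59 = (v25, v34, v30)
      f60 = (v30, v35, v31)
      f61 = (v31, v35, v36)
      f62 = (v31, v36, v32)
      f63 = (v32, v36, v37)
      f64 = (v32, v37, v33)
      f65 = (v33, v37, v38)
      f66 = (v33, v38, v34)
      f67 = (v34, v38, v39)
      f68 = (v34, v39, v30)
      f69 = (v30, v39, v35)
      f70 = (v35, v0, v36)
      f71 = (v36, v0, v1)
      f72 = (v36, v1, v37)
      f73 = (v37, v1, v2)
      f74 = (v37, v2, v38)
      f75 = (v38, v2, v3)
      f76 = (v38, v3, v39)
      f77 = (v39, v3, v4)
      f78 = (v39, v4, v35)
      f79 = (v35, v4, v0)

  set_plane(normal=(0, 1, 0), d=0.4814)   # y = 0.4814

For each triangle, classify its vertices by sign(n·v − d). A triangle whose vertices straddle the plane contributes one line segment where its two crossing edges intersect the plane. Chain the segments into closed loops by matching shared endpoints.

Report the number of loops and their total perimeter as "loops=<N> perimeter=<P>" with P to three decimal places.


loops=2 perimeter=5.290

Straddling triangles (20 of 80):
  (v0,v5,v1) [-+-] → (2.70059, 0.4814, 0)–(2.46268, 0.4814, 0.327522)  len=0.4048
  (v1,v5,v6) [-++] → (2.46268, 0.4814, 0.327522)–(2.38967, 0.4814, 0.428)  len=0.1242
  (v1,v6,v2) [-+-] → (2.38967, 0.4814, 0.428)–(2.01879, 0.4814, 0.307494)  len=0.3900
  (v2,v6,v7) [-++] → (2.01879, 0.4814, 0.307494)–(1.88652, 0.4814, 0.2645)  len=0.1391
  (v2,v7,v3) [-+-] → (1.88652, 0.4814, 0.2645)–(1.88652, 0.4814, -0.0918487)  len=0.3563
  (v3,v7,v8) [-++] → (1.88652, 0.4814, -0.0918487)–(1.88652, 0.4814, -0.2645)  len=0.1727
  (v3,v8,v4) [-+-] → (1.88652, 0.4814, -0.2645)–(2.22549, 0.4814, -0.374638)  len=0.3564
  (v4,v8,v9) [-++] → (2.22549, 0.4814, -0.374638)–(2.38967, 0.4814, -0.428)  len=0.1726
  (v4,v9,v0) [-+-] → (2.38967, 0.4814, -0.428)–(2.61882, 0.4814, -0.112547)  len=0.3899
  (v0,v9,v5) [-++] → (2.61882, 0.4814, -0.112547)–(2.70059, 0.4814, 0)  len=0.1391
  (v15,v20,v16) [+-+] → (-2.70059, 0.4814, 0)–(-2.61882, 0.4814, 0.112547)  len=0.1391
  (v16,v20,v21) [+--] → (-2.61882, 0.4814, 0.112547)–(-2.38967, 0.4814, 0.428)  len=0.3899
  (v16,v21,v17) [+-+] → (-2.38967, 0.4814, 0.428)–(-2.22549, 0.4814, 0.374638)  len=0.1726
  (v17,v21,v22) [+--] → (-2.22549, 0.4814, 0.374638)–(-1.88652, 0.4814, 0.2645)  len=0.3564
  (v17,v22,v18) [+-+] → (-1.88652, 0.4814, 0.2645)–(-1.88652, 0.4814, 0.0918487)  len=0.1727
  (v18,v22,v23) [+--] → (-1.88652, 0.4814, 0.0918487)–(-1.88652, 0.4814, -0.2645)  len=0.3563
  (v18,v23,v19) [+-+] → (-1.88652, 0.4814, -0.2645)–(-2.01879, 0.4814, -0.307494)  len=0.1391
  (v19,v23,v24) [+--] → (-2.01879, 0.4814, -0.307494)–(-2.38967, 0.4814, -0.428)  len=0.3900
  (v19,v24,v15) [+-+] → (-2.38967, 0.4814, -0.428)–(-2.46268, 0.4814, -0.327522)  len=0.1242
  (v15,v24,v20) [+--] → (-2.46268, 0.4814, -0.327522)–(-2.70059, 0.4814, 0)  len=0.4048

Chained into 2 loop(s):
  loop 1: 10 segments, perimeter = 2.6451
  loop 2: 10 segments, perimeter = 2.6451
Total perimeter = 5.290


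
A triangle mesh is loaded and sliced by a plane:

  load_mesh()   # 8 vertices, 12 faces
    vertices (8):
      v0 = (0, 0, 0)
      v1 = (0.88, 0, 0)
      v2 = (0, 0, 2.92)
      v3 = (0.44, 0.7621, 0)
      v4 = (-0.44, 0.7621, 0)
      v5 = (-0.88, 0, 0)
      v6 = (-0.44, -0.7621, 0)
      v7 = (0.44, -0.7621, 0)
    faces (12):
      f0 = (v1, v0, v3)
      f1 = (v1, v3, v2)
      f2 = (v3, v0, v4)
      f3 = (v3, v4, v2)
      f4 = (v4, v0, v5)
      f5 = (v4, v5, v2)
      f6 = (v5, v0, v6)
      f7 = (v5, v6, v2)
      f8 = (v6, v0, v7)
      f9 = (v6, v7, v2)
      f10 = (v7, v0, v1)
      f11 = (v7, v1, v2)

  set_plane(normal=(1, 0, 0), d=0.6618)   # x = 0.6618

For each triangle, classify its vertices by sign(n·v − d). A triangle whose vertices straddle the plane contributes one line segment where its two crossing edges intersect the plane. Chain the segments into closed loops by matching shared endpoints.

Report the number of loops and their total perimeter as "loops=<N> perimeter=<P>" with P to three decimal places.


Straddling triangles (4 of 12):
  (v1,v0,v3) [+--] → (0.6618, 0, 0)–(0.6618, 0.377932, 0)  len=0.3779
  (v1,v3,v2) [+--] → (0.6618, 0.377932, 0)–(0.6618, 0, 0.724027)  len=0.8167
  (v7,v0,v1) [--+] → (0.6618, 0, 0)–(0.6618, -0.377932, 0)  len=0.3779
  (v7,v1,v2) [-+-] → (0.6618, -0.377932, 0)–(0.6618, 0, 0.724027)  len=0.8167

Chained into 1 loop(s):
  loop 1: 4 segments, perimeter = 2.3893
Total perimeter = 2.389

loops=1 perimeter=2.389


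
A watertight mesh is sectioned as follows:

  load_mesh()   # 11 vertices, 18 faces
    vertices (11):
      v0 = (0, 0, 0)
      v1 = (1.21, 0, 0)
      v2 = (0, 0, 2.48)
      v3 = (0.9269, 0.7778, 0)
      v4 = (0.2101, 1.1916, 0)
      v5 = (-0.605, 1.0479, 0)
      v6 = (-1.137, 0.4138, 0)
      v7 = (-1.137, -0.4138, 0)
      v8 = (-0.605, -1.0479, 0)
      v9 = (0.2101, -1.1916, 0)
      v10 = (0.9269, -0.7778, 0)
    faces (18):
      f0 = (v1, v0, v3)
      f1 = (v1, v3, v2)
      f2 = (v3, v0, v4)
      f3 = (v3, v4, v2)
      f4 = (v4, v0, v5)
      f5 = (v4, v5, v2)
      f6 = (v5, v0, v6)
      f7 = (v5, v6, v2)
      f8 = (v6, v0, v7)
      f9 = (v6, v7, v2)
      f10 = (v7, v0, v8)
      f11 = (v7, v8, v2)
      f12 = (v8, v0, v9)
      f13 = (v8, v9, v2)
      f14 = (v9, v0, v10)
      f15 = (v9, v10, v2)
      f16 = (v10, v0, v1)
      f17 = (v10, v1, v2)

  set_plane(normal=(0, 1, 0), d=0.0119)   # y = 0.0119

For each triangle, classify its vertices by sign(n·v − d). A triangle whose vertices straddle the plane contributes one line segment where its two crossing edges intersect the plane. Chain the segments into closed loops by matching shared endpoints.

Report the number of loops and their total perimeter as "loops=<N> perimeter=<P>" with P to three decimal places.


Straddling triangles (10 of 18):
  (v1,v0,v3) [--+] → (0.0141812, 0.0119, 0)–(1.20567, 0.0119, 0)  len=1.1915
  (v1,v3,v2) [-+-] → (1.20567, 0.0119, 0)–(0.0141812, 0.0119, 2.44206)  len=2.7172
  (v3,v0,v4) [+-+] → (0.0141812, 0.0119, 0)–(0.00209818, 0.0119, 0)  len=0.0121
  (v3,v4,v2) [++-] → (0.00209818, 0.0119, 2.45523)–(0.0141812, 0.0119, 2.44206)  len=0.0179
  (v4,v0,v5) [+-+] → (0.00209818, 0.0119, 0)–(-0.00687041, 0.0119, 0)  len=0.0090
  (v4,v5,v2) [++-] → (-0.00687041, 0.0119, 2.45184)–(0.00209818, 0.0119, 2.45523)  len=0.0096
  (v5,v0,v6) [+-+] → (-0.00687041, 0.0119, 0)–(-0.0326977, 0.0119, 0)  len=0.0258
  (v5,v6,v2) [++-] → (-0.0326977, 0.0119, 2.40868)–(-0.00687041, 0.0119, 2.45184)  len=0.0503
  (v6,v0,v7) [+--] → (-0.0326977, 0.0119, 0)–(-1.137, 0.0119, 0)  len=1.1043
  (v6,v7,v2) [+--] → (-1.137, 0.0119, 0)–(-0.0326977, 0.0119, 2.40868)  len=2.6498

Chained into 1 loop(s):
  loop 1: 10 segments, perimeter = 7.7874
Total perimeter = 7.787

loops=1 perimeter=7.787


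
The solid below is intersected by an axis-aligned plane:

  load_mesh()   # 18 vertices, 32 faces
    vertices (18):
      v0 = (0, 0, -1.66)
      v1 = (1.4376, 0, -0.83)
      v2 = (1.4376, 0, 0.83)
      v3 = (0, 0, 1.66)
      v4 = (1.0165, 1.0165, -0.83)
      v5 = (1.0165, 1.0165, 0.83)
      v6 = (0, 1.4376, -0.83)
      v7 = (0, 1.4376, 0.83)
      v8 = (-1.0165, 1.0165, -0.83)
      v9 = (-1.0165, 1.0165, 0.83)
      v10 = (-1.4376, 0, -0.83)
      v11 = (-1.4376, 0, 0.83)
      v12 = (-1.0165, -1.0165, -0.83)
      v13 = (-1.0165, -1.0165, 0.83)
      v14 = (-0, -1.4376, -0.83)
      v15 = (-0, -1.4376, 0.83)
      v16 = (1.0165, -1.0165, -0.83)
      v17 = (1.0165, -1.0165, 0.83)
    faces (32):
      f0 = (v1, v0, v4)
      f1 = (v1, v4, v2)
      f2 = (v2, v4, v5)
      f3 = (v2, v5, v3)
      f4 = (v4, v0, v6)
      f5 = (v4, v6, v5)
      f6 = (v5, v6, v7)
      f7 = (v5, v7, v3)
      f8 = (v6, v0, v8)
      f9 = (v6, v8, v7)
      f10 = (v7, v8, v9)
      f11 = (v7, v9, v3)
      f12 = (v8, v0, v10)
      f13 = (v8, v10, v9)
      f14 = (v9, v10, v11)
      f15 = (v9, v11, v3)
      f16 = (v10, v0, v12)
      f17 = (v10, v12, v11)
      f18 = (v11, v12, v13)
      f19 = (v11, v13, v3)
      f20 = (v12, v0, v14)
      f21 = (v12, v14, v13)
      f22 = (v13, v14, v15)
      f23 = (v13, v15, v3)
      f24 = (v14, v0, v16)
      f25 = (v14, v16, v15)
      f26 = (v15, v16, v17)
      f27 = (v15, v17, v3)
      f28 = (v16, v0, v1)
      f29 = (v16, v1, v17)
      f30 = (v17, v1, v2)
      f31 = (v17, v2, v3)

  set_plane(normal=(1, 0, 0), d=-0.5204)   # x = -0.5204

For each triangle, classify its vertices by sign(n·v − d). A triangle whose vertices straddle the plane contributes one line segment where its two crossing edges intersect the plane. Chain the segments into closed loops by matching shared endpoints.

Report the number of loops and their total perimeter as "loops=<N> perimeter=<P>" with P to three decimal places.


loops=1 perimeter=8.701

Straddling triangles (12 of 32):
  (v6,v0,v8) [++-] → (-0.5204, 0.5204, -1.23508)–(-0.5204, 1.22202, -0.83)  len=0.8102
  (v6,v8,v7) [+-+] → (-0.5204, 1.22202, -0.83)–(-0.5204, 1.22202, -0.0198416)  len=0.8102
  (v7,v8,v9) [+--] → (-0.5204, 1.22202, -0.0198416)–(-0.5204, 1.22202, 0.83)  len=0.8498
  (v7,v9,v3) [+-+] → (-0.5204, 1.22202, 0.83)–(-0.5204, 0.5204, 1.23508)  len=0.8102
  (v8,v0,v10) [-+-] → (-0.5204, 0.5204, -1.23508)–(-0.5204, 0, -1.35955)  len=0.5351
  (v9,v11,v3) [--+] → (-0.5204, 0, 1.35955)–(-0.5204, 0.5204, 1.23508)  len=0.5351
  (v10,v0,v12) [-+-] → (-0.5204, 0, -1.35955)–(-0.5204, -0.5204, -1.23508)  len=0.5351
  (v11,v13,v3) [--+] → (-0.5204, -0.5204, 1.23508)–(-0.5204, 0, 1.35955)  len=0.5351
  (v12,v0,v14) [-++] → (-0.5204, -0.5204, -1.23508)–(-0.5204, -1.22202, -0.83)  len=0.8102
  (v12,v14,v13) [-+-] → (-0.5204, -1.22202, -0.83)–(-0.5204, -1.22202, 0.0198416)  len=0.8498
  (v13,v14,v15) [-++] → (-0.5204, -1.22202, 0.0198416)–(-0.5204, -1.22202, 0.83)  len=0.8102
  (v13,v15,v3) [-++] → (-0.5204, -1.22202, 0.83)–(-0.5204, -0.5204, 1.23508)  len=0.8102

Chained into 1 loop(s):
  loop 1: 12 segments, perimeter = 8.7009
Total perimeter = 8.701


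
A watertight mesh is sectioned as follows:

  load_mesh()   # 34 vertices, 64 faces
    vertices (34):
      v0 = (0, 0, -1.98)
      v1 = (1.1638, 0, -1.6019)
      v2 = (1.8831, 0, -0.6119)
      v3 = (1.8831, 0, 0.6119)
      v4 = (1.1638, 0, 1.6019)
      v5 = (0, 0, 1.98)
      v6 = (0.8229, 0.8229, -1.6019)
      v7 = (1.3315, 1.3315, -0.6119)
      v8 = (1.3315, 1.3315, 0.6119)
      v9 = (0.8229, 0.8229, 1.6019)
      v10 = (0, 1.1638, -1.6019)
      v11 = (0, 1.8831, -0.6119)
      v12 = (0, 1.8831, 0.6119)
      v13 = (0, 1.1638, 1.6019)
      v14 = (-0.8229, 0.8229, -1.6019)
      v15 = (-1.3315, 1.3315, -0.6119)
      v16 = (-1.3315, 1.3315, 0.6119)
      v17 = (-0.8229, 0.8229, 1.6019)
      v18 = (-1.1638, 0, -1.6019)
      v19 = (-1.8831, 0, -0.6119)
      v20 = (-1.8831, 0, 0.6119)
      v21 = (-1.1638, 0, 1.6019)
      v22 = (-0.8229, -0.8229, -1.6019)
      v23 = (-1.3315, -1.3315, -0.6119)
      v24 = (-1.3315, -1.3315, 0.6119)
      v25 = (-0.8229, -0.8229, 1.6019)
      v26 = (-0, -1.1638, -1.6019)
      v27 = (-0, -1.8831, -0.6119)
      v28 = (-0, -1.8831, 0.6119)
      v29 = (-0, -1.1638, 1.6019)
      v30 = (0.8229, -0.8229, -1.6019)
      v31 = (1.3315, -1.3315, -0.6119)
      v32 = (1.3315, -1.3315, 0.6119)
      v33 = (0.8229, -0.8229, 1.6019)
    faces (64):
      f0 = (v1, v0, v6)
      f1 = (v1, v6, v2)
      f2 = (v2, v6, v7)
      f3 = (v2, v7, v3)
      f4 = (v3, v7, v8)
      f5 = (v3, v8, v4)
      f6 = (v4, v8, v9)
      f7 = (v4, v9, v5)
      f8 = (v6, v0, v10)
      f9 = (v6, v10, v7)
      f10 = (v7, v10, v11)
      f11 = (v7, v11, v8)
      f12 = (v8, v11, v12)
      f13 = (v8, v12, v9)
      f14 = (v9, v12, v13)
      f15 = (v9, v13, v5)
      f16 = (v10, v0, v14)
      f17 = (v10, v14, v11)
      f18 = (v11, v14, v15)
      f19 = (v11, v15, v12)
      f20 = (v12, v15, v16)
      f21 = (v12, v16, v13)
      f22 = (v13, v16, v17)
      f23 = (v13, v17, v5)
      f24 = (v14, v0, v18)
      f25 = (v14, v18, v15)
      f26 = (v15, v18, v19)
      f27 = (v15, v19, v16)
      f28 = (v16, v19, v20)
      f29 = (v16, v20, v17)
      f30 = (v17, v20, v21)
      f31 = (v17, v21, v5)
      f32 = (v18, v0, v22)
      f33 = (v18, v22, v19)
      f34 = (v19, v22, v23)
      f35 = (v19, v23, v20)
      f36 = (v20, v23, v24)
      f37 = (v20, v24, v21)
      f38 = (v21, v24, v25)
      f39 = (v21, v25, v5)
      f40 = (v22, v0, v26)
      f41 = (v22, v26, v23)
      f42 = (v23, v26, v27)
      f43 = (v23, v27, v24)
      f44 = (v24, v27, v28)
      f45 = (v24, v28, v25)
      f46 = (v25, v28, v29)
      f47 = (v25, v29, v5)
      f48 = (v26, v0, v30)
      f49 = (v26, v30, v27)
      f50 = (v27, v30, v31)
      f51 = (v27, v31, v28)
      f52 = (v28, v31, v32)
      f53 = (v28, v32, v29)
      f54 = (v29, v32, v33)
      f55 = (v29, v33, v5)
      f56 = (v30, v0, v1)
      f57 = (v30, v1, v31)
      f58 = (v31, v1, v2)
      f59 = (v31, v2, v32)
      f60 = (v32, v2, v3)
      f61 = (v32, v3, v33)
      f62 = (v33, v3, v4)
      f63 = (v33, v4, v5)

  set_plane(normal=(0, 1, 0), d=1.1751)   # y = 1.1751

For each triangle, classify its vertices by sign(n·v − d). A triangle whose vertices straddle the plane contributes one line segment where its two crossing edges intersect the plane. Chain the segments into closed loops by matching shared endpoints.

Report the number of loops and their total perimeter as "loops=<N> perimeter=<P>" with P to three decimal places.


Straddling triangles (18 of 64):
  (v2,v6,v7) [--+] → (1.1751, 1.1751, -0.916336)–(1.39629, 1.1751, -0.6119)  len=0.3763
  (v2,v7,v3) [-+-] → (1.39629, 1.1751, -0.6119)–(1.39629, 1.1751, -0.468151)  len=0.1437
  (v3,v7,v8) [-++] → (1.39629, 1.1751, -0.468151)–(1.39629, 1.1751, 0.6119)  len=1.0801
  (v3,v8,v4) [-+-] → (1.39629, 1.1751, 0.6119)–(1.3118, 1.1751, 0.728187)  len=0.1437
  (v4,v8,v9) [-+-] → (1.3118, 1.1751, 0.728187)–(1.1751, 1.1751, 0.916336)  len=0.2326
  (v6,v10,v7) [--+] → (0.0897194, 1.1751, -1.53519)–(1.1751, 1.1751, -0.916336)  len=1.2494
  (v7,v10,v11) [+-+] → (0.0897194, 1.1751, -1.53519)–(0, 1.1751, -1.58635)  len=0.1033
  (v8,v12,v9) [++-] → (0.549531, 1.1751, 1.27302)–(1.1751, 1.1751, 0.916336)  len=0.7201
  (v9,v12,v13) [-+-] → (0.549531, 1.1751, 1.27302)–(0, 1.1751, 1.58635)  len=0.6326
  (v10,v14,v11) [--+] → (-0.549531, 1.1751, -1.27302)–(0, 1.1751, -1.58635)  len=0.6326
  (v11,v14,v15) [+-+] → (-0.549531, 1.1751, -1.27302)–(-1.1751, 1.1751, -0.916336)  len=0.7201
  (v12,v16,v13) [++-] → (-0.0897194, 1.1751, 1.53519)–(0, 1.1751, 1.58635)  len=0.1033
  (v13,v16,v17) [-+-] → (-0.0897194, 1.1751, 1.53519)–(-1.1751, 1.1751, 0.916336)  len=1.2494
  (v14,v18,v15) [--+] → (-1.3118, 1.1751, -0.728187)–(-1.1751, 1.1751, -0.916336)  len=0.2326
  (v15,v18,v19) [+--] → (-1.3118, 1.1751, -0.728187)–(-1.39629, 1.1751, -0.6119)  len=0.1437
  (v15,v19,v16) [+-+] → (-1.39629, 1.1751, -0.6119)–(-1.39629, 1.1751, 0.468151)  len=1.0801
  (v16,v19,v20) [+--] → (-1.39629, 1.1751, 0.468151)–(-1.39629, 1.1751, 0.6119)  len=0.1437
  (v16,v20,v17) [+--] → (-1.39629, 1.1751, 0.6119)–(-1.1751, 1.1751, 0.916336)  len=0.3763

Chained into 1 loop(s):
  loop 1: 18 segments, perimeter = 9.3636
Total perimeter = 9.364

loops=1 perimeter=9.364


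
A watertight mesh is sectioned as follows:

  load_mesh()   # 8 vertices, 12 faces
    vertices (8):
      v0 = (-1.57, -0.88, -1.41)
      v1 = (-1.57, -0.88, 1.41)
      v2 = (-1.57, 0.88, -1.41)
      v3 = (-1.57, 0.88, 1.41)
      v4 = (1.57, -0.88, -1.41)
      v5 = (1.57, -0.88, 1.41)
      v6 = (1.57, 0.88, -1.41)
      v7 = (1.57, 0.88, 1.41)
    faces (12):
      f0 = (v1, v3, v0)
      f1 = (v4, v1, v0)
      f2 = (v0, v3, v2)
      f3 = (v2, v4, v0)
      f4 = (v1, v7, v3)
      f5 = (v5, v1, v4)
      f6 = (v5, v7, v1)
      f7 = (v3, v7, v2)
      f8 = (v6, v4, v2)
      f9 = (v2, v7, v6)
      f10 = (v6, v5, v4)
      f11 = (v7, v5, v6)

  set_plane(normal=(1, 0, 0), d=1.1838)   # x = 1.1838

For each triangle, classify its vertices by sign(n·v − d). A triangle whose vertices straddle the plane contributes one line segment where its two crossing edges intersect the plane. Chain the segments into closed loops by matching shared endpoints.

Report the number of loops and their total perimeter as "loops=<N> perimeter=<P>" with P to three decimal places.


Straddling triangles (8 of 12):
  (v4,v1,v0) [+--] → (1.1838, -0.88, -1.06316)–(1.1838, -0.88, -1.41)  len=0.3468
  (v2,v4,v0) [-+-] → (1.1838, -0.663531, -1.41)–(1.1838, -0.88, -1.41)  len=0.2165
  (v1,v7,v3) [-+-] → (1.1838, 0.663531, 1.41)–(1.1838, 0.88, 1.41)  len=0.2165
  (v5,v1,v4) [+-+] → (1.1838, -0.88, 1.41)–(1.1838, -0.88, -1.06316)  len=2.4732
  (v5,v7,v1) [++-] → (1.1838, 0.663531, 1.41)–(1.1838, -0.88, 1.41)  len=1.5435
  (v3,v7,v2) [-+-] → (1.1838, 0.88, 1.41)–(1.1838, 0.88, 1.06316)  len=0.3468
  (v6,v4,v2) [++-] → (1.1838, -0.663531, -1.41)–(1.1838, 0.88, -1.41)  len=1.5435
  (v2,v7,v6) [-++] → (1.1838, 0.88, 1.06316)–(1.1838, 0.88, -1.41)  len=2.4732

Chained into 1 loop(s):
  loop 1: 8 segments, perimeter = 9.1600
Total perimeter = 9.160

loops=1 perimeter=9.160


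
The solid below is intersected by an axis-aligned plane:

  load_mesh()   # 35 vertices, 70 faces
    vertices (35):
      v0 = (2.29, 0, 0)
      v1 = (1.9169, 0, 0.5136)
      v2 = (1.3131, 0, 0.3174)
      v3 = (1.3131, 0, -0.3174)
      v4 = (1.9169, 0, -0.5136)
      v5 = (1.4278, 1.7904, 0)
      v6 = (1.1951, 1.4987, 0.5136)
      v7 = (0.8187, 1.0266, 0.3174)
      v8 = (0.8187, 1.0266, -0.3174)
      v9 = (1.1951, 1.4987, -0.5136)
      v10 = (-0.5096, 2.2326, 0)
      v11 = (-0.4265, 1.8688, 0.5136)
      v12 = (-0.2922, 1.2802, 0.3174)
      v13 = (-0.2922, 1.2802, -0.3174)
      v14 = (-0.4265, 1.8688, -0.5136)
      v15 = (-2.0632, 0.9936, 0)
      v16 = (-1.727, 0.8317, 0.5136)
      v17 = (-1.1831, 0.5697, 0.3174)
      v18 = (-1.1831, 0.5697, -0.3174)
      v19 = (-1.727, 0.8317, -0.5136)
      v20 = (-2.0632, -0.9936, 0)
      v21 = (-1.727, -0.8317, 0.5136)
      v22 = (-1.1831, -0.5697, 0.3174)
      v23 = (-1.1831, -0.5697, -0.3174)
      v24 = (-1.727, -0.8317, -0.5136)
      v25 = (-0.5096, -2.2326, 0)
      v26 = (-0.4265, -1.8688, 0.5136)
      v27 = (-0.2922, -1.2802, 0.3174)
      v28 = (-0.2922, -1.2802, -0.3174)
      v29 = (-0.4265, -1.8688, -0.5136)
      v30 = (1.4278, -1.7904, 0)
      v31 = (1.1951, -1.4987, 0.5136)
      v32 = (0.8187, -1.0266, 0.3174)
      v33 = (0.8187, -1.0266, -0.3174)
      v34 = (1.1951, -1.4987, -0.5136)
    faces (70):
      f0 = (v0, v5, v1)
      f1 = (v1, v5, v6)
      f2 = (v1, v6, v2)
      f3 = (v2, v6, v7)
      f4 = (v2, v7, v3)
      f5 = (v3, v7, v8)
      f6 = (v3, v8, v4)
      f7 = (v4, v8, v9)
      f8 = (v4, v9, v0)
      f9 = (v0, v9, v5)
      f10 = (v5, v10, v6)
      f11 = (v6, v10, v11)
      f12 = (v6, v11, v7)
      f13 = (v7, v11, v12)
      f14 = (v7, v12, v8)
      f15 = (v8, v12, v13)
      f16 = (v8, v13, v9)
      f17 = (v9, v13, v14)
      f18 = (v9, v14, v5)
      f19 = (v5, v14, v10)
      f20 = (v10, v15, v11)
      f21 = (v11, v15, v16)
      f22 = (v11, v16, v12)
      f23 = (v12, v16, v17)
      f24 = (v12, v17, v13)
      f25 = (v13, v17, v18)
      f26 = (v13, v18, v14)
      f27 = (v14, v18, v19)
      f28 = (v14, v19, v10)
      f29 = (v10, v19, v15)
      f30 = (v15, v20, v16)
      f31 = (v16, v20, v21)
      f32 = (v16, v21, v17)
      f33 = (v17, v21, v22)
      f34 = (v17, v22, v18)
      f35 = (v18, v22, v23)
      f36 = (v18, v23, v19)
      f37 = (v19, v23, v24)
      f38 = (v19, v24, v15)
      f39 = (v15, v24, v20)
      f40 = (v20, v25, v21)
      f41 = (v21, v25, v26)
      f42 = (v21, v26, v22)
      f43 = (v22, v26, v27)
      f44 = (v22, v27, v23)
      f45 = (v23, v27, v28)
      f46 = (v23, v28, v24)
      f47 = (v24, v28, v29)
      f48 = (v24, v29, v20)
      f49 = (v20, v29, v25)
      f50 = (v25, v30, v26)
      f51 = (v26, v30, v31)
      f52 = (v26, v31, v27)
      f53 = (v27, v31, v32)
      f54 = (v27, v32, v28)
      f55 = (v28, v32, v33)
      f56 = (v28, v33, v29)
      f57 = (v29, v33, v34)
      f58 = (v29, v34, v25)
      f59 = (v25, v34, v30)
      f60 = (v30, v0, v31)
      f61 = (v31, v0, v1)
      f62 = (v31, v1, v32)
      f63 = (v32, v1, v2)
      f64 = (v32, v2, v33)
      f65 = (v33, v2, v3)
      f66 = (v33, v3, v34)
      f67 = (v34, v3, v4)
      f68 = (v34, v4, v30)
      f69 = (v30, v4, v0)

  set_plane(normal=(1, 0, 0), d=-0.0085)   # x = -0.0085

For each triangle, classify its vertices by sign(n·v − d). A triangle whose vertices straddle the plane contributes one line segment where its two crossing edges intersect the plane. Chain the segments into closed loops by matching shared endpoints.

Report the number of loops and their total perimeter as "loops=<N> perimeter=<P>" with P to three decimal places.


Straddling triangles (20 of 70):
  (v5,v10,v6) [+-+] → (-0.0085, 2.11823, 0)–(-0.0085, 2.01687, 0.150974)  len=0.1818
  (v6,v10,v11) [+--] → (-0.0085, 2.01687, 0.150974)–(-0.0085, 1.7734, 0.5136)  len=0.4368
  (v6,v11,v7) [+-+] → (-0.0085, 1.7734, 0.5136)–(-0.0085, 1.58608, 0.447738)  len=0.1986
  (v7,v11,v12) [+--] → (-0.0085, 1.58608, 0.447738)–(-0.0085, 1.21544, 0.3174)  len=0.3929
  (v7,v12,v8) [+-+] → (-0.0085, 1.21544, 0.3174)–(-0.0085, 1.21544, 0.155286)  len=0.1621
  (v8,v12,v13) [+--] → (-0.0085, 1.21544, 0.155286)–(-0.0085, 1.21544, -0.3174)  len=0.4727
  (v8,v13,v9) [+-+] → (-0.0085, 1.21544, -0.3174)–(-0.0085, 1.32188, -0.354825)  len=0.1128
  (v9,v13,v14) [+--] → (-0.0085, 1.32188, -0.354825)–(-0.0085, 1.7734, -0.5136)  len=0.4786
  (v9,v14,v5) [+-+] → (-0.0085, 1.7734, -0.5136)–(-0.0085, 1.85113, -0.397823)  len=0.1394
  (v5,v14,v10) [+--] → (-0.0085, 1.85113, -0.397823)–(-0.0085, 2.11823, 0)  len=0.4792
  (v25,v30,v26) [-+-] → (-0.0085, -2.11823, 0)–(-0.0085, -1.85113, 0.397823)  len=0.4792
  (v26,v30,v31) [-++] → (-0.0085, -1.85113, 0.397823)–(-0.0085, -1.7734, 0.5136)  len=0.1394
  (v26,v31,v27) [-+-] → (-0.0085, -1.7734, 0.5136)–(-0.0085, -1.32188, 0.354825)  len=0.4786
  (v27,v31,v32) [-++] → (-0.0085, -1.32188, 0.354825)–(-0.0085, -1.21544, 0.3174)  len=0.1128
  (v27,v32,v28) [-+-] → (-0.0085, -1.21544, 0.3174)–(-0.0085, -1.21544, -0.155286)  len=0.4727
  (v28,v32,v33) [-++] → (-0.0085, -1.21544, -0.155286)–(-0.0085, -1.21544, -0.3174)  len=0.1621
  (v28,v33,v29) [-+-] → (-0.0085, -1.21544, -0.3174)–(-0.0085, -1.58608, -0.447738)  len=0.3929
  (v29,v33,v34) [-++] → (-0.0085, -1.58608, -0.447738)–(-0.0085, -1.7734, -0.5136)  len=0.1986
  (v29,v34,v25) [-+-] → (-0.0085, -1.7734, -0.5136)–(-0.0085, -2.01687, -0.150974)  len=0.4368
  (v25,v34,v30) [-++] → (-0.0085, -2.01687, -0.150974)–(-0.0085, -2.11823, 0)  len=0.1818

Chained into 2 loop(s):
  loop 1: 10 segments, perimeter = 3.0549
  loop 2: 10 segments, perimeter = 3.0549
Total perimeter = 6.110

loops=2 perimeter=6.110


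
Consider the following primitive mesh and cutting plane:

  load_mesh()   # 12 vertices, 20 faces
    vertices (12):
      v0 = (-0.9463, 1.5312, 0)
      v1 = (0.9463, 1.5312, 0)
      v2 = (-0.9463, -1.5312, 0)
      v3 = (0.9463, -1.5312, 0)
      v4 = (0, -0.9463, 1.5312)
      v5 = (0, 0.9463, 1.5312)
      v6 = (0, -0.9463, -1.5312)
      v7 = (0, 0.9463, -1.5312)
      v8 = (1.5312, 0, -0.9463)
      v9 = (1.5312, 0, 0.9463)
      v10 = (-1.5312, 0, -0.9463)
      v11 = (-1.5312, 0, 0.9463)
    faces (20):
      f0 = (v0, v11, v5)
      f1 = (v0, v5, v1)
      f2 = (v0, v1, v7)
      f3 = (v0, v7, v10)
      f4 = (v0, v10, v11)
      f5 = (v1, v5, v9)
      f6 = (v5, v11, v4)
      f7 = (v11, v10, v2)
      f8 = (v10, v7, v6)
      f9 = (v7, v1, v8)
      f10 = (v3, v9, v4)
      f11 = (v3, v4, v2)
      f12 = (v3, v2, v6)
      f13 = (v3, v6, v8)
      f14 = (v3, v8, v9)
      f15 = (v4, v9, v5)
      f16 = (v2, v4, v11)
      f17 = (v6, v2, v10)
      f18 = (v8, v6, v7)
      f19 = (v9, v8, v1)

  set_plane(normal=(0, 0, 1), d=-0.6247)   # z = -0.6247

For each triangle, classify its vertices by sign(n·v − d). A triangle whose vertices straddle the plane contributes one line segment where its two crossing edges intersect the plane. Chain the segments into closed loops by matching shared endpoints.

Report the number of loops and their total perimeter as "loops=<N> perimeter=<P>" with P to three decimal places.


Straddling triangles (10 of 20):
  (v0,v1,v7) [++-] → (0.560228, 1.29257, -0.6247)–(-0.560228, 1.29257, -0.6247)  len=1.1205
  (v0,v7,v10) [+--] → (-0.560228, 1.29257, -0.6247)–(-1.33242, 0.520378, -0.6247)  len=1.0920
  (v0,v10,v11) [+-+] → (-1.33242, 0.520378, -0.6247)–(-1.5312, 0, -0.6247)  len=0.5571
  (v11,v10,v2) [+-+] → (-1.5312, 0, -0.6247)–(-1.33242, -0.520378, -0.6247)  len=0.5571
  (v7,v1,v8) [-+-] → (0.560228, 1.29257, -0.6247)–(1.33242, 0.520378, -0.6247)  len=1.0920
  (v3,v2,v6) [++-] → (-0.560228, -1.29257, -0.6247)–(0.560228, -1.29257, -0.6247)  len=1.1205
  (v3,v6,v8) [+--] → (0.560228, -1.29257, -0.6247)–(1.33242, -0.520378, -0.6247)  len=1.0920
  (v3,v8,v9) [+-+] → (1.33242, -0.520378, -0.6247)–(1.5312, 0, -0.6247)  len=0.5571
  (v6,v2,v10) [-+-] → (-0.560228, -1.29257, -0.6247)–(-1.33242, -0.520378, -0.6247)  len=1.0920
  (v9,v8,v1) [+-+] → (1.5312, 0, -0.6247)–(1.33242, 0.520378, -0.6247)  len=0.5571

Chained into 1 loop(s):
  loop 1: 10 segments, perimeter = 8.8373
Total perimeter = 8.837

loops=1 perimeter=8.837


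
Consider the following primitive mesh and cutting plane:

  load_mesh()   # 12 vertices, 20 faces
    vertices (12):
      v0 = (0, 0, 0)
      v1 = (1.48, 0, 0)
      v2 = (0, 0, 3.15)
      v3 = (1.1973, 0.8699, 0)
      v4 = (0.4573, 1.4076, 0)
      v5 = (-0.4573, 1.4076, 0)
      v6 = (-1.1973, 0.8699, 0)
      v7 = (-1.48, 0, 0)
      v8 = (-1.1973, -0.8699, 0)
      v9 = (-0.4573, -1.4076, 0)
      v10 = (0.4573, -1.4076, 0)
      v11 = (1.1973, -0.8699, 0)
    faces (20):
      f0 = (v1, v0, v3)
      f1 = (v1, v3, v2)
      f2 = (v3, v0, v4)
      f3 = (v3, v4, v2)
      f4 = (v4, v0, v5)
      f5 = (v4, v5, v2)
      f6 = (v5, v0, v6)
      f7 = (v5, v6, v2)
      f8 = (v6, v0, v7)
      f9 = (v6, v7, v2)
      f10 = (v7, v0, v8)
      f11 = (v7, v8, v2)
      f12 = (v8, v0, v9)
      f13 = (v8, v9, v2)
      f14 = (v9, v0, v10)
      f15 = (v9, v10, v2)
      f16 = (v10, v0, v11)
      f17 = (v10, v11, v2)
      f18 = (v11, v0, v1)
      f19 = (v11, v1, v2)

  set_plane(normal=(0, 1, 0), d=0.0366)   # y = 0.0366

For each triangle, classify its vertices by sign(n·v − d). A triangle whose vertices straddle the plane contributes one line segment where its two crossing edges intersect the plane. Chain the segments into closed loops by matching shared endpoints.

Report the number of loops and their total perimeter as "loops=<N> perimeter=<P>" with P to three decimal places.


loops=1 perimeter=9.755

Straddling triangles (10 of 20):
  (v1,v0,v3) [--+] → (0.050375, 0.0366, 0)–(1.46811, 0.0366, 0)  len=1.4177
  (v1,v3,v2) [-+-] → (1.46811, 0.0366, 0)–(0.050375, 0.0366, 3.01747)  len=3.3339
  (v3,v0,v4) [+-+] → (0.050375, 0.0366, 0)–(0.0118906, 0.0366, 0)  len=0.0385
  (v3,v4,v2) [++-] → (0.0118906, 0.0366, 3.06809)–(0.050375, 0.0366, 3.01747)  len=0.0636
  (v4,v0,v5) [+-+] → (0.0118906, 0.0366, 0)–(-0.0118906, 0.0366, 0)  len=0.0238
  (v4,v5,v2) [++-] → (-0.0118906, 0.0366, 3.06809)–(0.0118906, 0.0366, 3.06809)  len=0.0238
  (v5,v0,v6) [+-+] → (-0.0118906, 0.0366, 0)–(-0.050375, 0.0366, 0)  len=0.0385
  (v5,v6,v2) [++-] → (-0.050375, 0.0366, 3.01747)–(-0.0118906, 0.0366, 3.06809)  len=0.0636
  (v6,v0,v7) [+--] → (-0.050375, 0.0366, 0)–(-1.46811, 0.0366, 0)  len=1.4177
  (v6,v7,v2) [+--] → (-1.46811, 0.0366, 0)–(-0.050375, 0.0366, 3.01747)  len=3.3339

Chained into 1 loop(s):
  loop 1: 10 segments, perimeter = 9.7550
Total perimeter = 9.755


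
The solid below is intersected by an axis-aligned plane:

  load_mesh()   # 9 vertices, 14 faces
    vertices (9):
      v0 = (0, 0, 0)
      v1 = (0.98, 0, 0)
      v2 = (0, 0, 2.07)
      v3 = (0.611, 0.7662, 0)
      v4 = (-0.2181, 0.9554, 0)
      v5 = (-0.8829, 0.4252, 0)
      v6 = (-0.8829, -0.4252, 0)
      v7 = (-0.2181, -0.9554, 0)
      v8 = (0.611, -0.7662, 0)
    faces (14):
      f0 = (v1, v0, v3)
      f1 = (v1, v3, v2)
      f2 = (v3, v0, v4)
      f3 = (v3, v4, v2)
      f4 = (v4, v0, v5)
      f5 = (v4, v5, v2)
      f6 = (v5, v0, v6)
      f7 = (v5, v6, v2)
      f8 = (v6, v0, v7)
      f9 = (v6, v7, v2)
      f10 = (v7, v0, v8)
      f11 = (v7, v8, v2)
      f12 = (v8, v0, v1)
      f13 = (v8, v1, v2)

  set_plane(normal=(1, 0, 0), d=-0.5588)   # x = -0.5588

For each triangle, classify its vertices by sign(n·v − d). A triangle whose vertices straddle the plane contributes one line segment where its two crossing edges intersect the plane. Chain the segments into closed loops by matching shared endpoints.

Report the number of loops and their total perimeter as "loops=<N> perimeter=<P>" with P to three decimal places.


loops=1 perimeter=3.637

Straddling triangles (6 of 14):
  (v4,v0,v5) [++-] → (-0.5588, 0.269115, 0)–(-0.5588, 0.68368, 0)  len=0.4146
  (v4,v5,v2) [+-+] → (-0.5588, 0.68368, 0)–(-0.5588, 0.269115, 0.759867)  len=0.8656
  (v5,v0,v6) [-+-] → (-0.5588, 0.269115, 0)–(-0.5588, -0.269115, 0)  len=0.5382
  (v5,v6,v2) [--+] → (-0.5588, -0.269115, 0.759867)–(-0.5588, 0.269115, 0.759867)  len=0.5382
  (v6,v0,v7) [-++] → (-0.5588, -0.269115, 0)–(-0.5588, -0.68368, 0)  len=0.4146
  (v6,v7,v2) [-++] → (-0.5588, -0.68368, 0)–(-0.5588, -0.269115, 0.759867)  len=0.8656

Chained into 1 loop(s):
  loop 1: 6 segments, perimeter = 3.6368
Total perimeter = 3.637


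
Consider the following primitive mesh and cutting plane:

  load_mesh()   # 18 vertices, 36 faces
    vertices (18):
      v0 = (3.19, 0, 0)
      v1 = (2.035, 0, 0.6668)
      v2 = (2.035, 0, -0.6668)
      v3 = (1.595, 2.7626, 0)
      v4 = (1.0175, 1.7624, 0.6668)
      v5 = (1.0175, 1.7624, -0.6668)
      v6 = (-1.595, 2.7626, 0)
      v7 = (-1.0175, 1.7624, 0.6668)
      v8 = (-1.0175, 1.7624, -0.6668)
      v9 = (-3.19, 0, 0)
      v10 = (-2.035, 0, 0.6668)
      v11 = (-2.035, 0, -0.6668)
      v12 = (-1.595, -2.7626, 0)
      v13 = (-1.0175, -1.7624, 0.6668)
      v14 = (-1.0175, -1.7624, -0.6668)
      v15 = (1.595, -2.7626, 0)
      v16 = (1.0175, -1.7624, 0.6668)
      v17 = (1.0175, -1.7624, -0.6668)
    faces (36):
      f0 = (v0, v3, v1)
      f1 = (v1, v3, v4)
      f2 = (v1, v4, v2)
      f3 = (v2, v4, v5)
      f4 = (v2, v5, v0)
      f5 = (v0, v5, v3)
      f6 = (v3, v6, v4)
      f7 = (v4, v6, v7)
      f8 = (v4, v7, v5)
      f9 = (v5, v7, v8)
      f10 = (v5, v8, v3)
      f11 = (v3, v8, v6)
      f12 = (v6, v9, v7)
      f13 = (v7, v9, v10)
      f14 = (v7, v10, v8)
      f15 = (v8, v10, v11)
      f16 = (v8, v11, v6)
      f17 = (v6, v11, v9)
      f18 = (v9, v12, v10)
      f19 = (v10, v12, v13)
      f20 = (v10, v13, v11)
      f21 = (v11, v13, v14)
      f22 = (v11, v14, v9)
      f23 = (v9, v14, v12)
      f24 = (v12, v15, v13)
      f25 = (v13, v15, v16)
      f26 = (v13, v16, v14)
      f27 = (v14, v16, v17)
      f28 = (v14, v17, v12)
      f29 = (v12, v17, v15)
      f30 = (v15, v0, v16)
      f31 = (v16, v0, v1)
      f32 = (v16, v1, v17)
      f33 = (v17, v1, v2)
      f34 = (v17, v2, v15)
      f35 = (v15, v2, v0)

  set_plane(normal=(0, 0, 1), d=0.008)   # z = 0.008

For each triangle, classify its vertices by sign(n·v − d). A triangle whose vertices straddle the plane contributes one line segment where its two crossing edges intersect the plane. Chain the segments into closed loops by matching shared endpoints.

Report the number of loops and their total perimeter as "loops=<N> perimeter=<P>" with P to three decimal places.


loops=2 perimeter=31.267

Straddling triangles (24 of 36):
  (v0,v3,v1) [--+] → (1.60028, 2.72946, 0.008)–(3.17614, 0, 0.008)  len=3.1517
  (v1,v3,v4) [+-+] → (1.60028, 2.72946, 0.008)–(1.58807, 2.7506, 0.008)  len=0.0244
  (v1,v4,v2) [++-] → (1.52015, 0.891772, 0.008)–(2.035, 0, 0.008)  len=1.0297
  (v2,v4,v5) [-+-] → (1.52015, 0.891772, 0.008)–(1.0175, 1.7624, 0.008)  len=1.0053
  (v3,v6,v4) [--+] → (-1.56366, 2.7506, 0.008)–(1.58807, 2.7506, 0.008)  len=3.1517
  (v4,v6,v7) [+-+] → (-1.56366, 2.7506, 0.008)–(-1.58807, 2.7506, 0.008)  len=0.0244
  (v4,v7,v5) [++-] → (-0.0122076, 1.7624, 0.008)–(1.0175, 1.7624, 0.008)  len=1.0297
  (v5,v7,v8) [-+-] → (-0.0122076, 1.7624, 0.008)–(-1.0175, 1.7624, 0.008)  len=1.0053
  (v6,v9,v7) [--+] → (-3.16394, 0.0211446, 0.008)–(-1.58807, 2.7506, 0.008)  len=3.1517
  (v7,v9,v10) [+-+] → (-3.16394, 0.0211446, 0.008)–(-3.17614, 0, 0.008)  len=0.0244
  (v7,v10,v8) [++-] → (-1.53235, 0.870628, 0.008)–(-1.0175, 1.7624, 0.008)  len=1.0297
  (v8,v10,v11) [-+-] → (-1.53235, 0.870628, 0.008)–(-2.035, 0, 0.008)  len=1.0053
  (v9,v12,v10) [--+] → (-1.60028, -2.72946, 0.008)–(-3.17614, 0, 0.008)  len=3.1517
  (v10,v12,v13) [+-+] → (-1.60028, -2.72946, 0.008)–(-1.58807, -2.7506, 0.008)  len=0.0244
  (v10,v13,v11) [++-] → (-1.52015, -0.891772, 0.008)–(-2.035, 0, 0.008)  len=1.0297
  (v11,v13,v14) [-+-] → (-1.52015, -0.891772, 0.008)–(-1.0175, -1.7624, 0.008)  len=1.0053
  (v12,v15,v13) [--+] → (1.56366, -2.7506, 0.008)–(-1.58807, -2.7506, 0.008)  len=3.1517
  (v13,v15,v16) [+-+] → (1.56366, -2.7506, 0.008)–(1.58807, -2.7506, 0.008)  len=0.0244
  (v13,v16,v14) [++-] → (0.0122076, -1.7624, 0.008)–(-1.0175, -1.7624, 0.008)  len=1.0297
  (v14,v16,v17) [-+-] → (0.0122076, -1.7624, 0.008)–(1.0175, -1.7624, 0.008)  len=1.0053
  (v15,v0,v16) [--+] → (3.16394, -0.0211446, 0.008)–(1.58807, -2.7506, 0.008)  len=3.1517
  (v16,v0,v1) [+-+] → (3.16394, -0.0211446, 0.008)–(3.17614, 0, 0.008)  len=0.0244
  (v16,v1,v17) [++-] → (1.53235, -0.870628, 0.008)–(1.0175, -1.7624, 0.008)  len=1.0297
  (v17,v1,v2) [-+-] → (1.53235, -0.870628, 0.008)–(2.035, 0, 0.008)  len=1.0053

Chained into 2 loop(s):
  loop 1: 12 segments, perimeter = 19.0568
  loop 2: 12 segments, perimeter = 12.2101
Total perimeter = 31.267


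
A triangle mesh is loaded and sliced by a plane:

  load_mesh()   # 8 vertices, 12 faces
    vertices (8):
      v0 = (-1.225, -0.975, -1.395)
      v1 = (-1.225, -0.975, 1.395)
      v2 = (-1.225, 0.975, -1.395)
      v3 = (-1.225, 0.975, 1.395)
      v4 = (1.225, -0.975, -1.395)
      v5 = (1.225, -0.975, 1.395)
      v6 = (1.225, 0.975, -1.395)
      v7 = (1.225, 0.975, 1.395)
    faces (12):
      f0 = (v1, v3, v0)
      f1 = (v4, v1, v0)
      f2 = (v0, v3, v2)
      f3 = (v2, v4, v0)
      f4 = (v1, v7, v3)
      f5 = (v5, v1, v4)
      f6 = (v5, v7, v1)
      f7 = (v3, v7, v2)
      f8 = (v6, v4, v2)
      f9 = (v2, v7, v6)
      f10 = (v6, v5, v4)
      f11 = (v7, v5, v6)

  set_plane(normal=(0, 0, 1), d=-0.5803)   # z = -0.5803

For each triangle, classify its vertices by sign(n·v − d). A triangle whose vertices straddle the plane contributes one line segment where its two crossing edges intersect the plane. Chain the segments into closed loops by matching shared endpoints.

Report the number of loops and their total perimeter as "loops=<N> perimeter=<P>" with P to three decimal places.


loops=1 perimeter=8.800

Straddling triangles (8 of 12):
  (v1,v3,v0) [++-] → (-1.225, -0.405586, -0.5803)–(-1.225, -0.975, -0.5803)  len=0.5694
  (v4,v1,v0) [-+-] → (0.509582, -0.975, -0.5803)–(-1.225, -0.975, -0.5803)  len=1.7346
  (v0,v3,v2) [-+-] → (-1.225, -0.405586, -0.5803)–(-1.225, 0.975, -0.5803)  len=1.3806
  (v5,v1,v4) [++-] → (0.509582, -0.975, -0.5803)–(1.225, -0.975, -0.5803)  len=0.7154
  (v3,v7,v2) [++-] → (-0.509582, 0.975, -0.5803)–(-1.225, 0.975, -0.5803)  len=0.7154
  (v2,v7,v6) [-+-] → (-0.509582, 0.975, -0.5803)–(1.225, 0.975, -0.5803)  len=1.7346
  (v6,v5,v4) [-+-] → (1.225, 0.405586, -0.5803)–(1.225, -0.975, -0.5803)  len=1.3806
  (v7,v5,v6) [++-] → (1.225, 0.405586, -0.5803)–(1.225, 0.975, -0.5803)  len=0.5694

Chained into 1 loop(s):
  loop 1: 8 segments, perimeter = 8.8000
Total perimeter = 8.800


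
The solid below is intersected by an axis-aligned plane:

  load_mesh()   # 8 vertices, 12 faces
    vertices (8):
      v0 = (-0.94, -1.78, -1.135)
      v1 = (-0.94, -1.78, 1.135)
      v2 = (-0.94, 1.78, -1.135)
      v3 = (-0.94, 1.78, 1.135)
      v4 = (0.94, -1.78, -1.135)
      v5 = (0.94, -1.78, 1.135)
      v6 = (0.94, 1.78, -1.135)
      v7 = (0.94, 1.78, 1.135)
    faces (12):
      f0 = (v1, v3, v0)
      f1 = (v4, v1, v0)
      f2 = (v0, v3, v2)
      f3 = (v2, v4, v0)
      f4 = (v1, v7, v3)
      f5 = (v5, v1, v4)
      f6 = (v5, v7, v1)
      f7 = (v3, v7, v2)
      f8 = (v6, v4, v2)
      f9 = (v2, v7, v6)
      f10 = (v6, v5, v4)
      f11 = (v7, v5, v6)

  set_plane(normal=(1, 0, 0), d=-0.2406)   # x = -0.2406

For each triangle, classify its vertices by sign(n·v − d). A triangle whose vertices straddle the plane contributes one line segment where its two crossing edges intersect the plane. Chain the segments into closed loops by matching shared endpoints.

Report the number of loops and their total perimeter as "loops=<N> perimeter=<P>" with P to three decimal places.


Straddling triangles (8 of 12):
  (v4,v1,v0) [+--] → (-0.2406, -1.78, 0.290512)–(-0.2406, -1.78, -1.135)  len=1.4255
  (v2,v4,v0) [-+-] → (-0.2406, 0.455604, -1.135)–(-0.2406, -1.78, -1.135)  len=2.2356
  (v1,v7,v3) [-+-] → (-0.2406, -0.455604, 1.135)–(-0.2406, 1.78, 1.135)  len=2.2356
  (v5,v1,v4) [+-+] → (-0.2406, -1.78, 1.135)–(-0.2406, -1.78, 0.290512)  len=0.8445
  (v5,v7,v1) [++-] → (-0.2406, -0.455604, 1.135)–(-0.2406, -1.78, 1.135)  len=1.3244
  (v3,v7,v2) [-+-] → (-0.2406, 1.78, 1.135)–(-0.2406, 1.78, -0.290512)  len=1.4255
  (v6,v4,v2) [++-] → (-0.2406, 0.455604, -1.135)–(-0.2406, 1.78, -1.135)  len=1.3244
  (v2,v7,v6) [-++] → (-0.2406, 1.78, -0.290512)–(-0.2406, 1.78, -1.135)  len=0.8445

Chained into 1 loop(s):
  loop 1: 8 segments, perimeter = 11.6600
Total perimeter = 11.660

loops=1 perimeter=11.660
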